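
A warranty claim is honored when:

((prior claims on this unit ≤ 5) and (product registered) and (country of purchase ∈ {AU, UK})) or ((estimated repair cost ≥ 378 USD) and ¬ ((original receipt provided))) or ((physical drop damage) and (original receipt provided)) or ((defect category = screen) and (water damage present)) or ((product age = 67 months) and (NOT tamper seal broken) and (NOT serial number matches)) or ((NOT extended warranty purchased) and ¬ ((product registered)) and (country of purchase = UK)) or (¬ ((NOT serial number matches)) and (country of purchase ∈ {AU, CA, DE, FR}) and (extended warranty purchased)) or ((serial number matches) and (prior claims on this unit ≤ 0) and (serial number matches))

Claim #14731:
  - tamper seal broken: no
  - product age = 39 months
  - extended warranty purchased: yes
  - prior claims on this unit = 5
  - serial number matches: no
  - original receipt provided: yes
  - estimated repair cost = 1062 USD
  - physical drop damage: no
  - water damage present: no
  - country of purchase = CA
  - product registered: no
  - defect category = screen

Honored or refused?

Refused

Atomic conditions:
  prior claims on this unit ≤ 5: 5 ≤ 5 is true
  product registered: no → false
  country of purchase ∈ {AU, UK}: CA is not in the set → false
  estimated repair cost ≥ 378 USD: 1062 ≥ 378 is true
  original receipt provided: yes → true
  physical drop damage: no → false
  defect category = screen: screen == screen is true
  water damage present: no → false
  product age = 67 months: 39 == 67 is false
  NOT tamper seal broken: no → true
  NOT serial number matches: no → true
  NOT extended warranty purchased: yes → false
  country of purchase = UK: CA == UK is false
  country of purchase ∈ {AU, CA, DE, FR}: CA is in the set → true
  extended warranty purchased: yes → true
  serial number matches: no → false
  prior claims on this unit ≤ 0: 5 ≤ 0 is false
Combine:
[1] true AND false AND false = false
[2.2] NOT true = false
[2] true AND false = false
[3] false AND true = false
[4] true AND false = false
[5] false AND true AND true = false
[6.2] NOT false = true
[6] false AND true AND false = false
[7.1] NOT true = false
[7] false AND true AND true = false
[8] false AND false AND false = false
[root] false OR false OR false OR false OR false OR false OR false OR false = false
Overall: false → refused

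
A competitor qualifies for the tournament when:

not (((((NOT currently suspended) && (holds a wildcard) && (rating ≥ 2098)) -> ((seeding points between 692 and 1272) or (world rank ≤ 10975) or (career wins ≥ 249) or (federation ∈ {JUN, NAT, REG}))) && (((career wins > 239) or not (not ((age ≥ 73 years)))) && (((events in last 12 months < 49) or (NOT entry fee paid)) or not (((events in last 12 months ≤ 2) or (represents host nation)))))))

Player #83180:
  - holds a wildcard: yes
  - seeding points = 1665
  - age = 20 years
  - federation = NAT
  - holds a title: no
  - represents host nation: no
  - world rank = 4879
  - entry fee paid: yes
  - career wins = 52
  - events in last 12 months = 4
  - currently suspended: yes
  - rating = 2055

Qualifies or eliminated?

Qualifies

Atomic conditions:
  NOT currently suspended: yes → false
  holds a wildcard: yes → true
  rating ≥ 2098: 2055 ≥ 2098 is false
  seeding points between 692 and 1272: 1665 in [692, 1272] is false
  world rank ≤ 10975: 4879 ≤ 10975 is true
  career wins ≥ 249: 52 ≥ 249 is false
  federation ∈ {JUN, NAT, REG}: NAT is in the set → true
  career wins > 239: 52 > 239 is false
  age ≥ 73 years: 20 ≥ 73 is false
  events in last 12 months < 49: 4 < 49 is true
  NOT entry fee paid: yes → false
  events in last 12 months ≤ 2: 4 ≤ 2 is false
  represents host nation: no → false
Combine:
[1.1.1] false AND true AND false = false
[1.1.2] false OR true OR false OR true = true
[1.1] false → true (antecedent false ⇒ implication holds) = true
[1.2.1.2.1] NOT false = true
[1.2.1.2] NOT true = false
[1.2.1] false OR false = false
[1.2.2.1] true OR false = true
[1.2.2.2.1] false OR false = false
[1.2.2.2] NOT false = true
[1.2.2] true OR true = true
[1.2] false AND true = false
[1] true AND false = false
[root] NOT false = true
Overall: true → qualifies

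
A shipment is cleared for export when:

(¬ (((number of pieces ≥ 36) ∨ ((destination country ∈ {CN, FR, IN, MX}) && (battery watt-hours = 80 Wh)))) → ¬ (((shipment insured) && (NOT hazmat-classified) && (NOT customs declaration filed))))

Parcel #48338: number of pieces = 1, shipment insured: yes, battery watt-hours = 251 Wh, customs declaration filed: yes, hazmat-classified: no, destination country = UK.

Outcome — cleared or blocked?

Atomic conditions:
  number of pieces ≥ 36: 1 ≥ 36 is false
  destination country ∈ {CN, FR, IN, MX}: UK is not in the set → false
  battery watt-hours = 80 Wh: 251 == 80 is false
  shipment insured: yes → true
  NOT hazmat-classified: no → true
  NOT customs declaration filed: yes → false
Combine:
[1.1.2] false AND false = false
[1.1] false OR false = false
[1] NOT false = true
[2.1] true AND true AND false = false
[2] NOT false = true
[root] true → true = true
Overall: true → cleared

Cleared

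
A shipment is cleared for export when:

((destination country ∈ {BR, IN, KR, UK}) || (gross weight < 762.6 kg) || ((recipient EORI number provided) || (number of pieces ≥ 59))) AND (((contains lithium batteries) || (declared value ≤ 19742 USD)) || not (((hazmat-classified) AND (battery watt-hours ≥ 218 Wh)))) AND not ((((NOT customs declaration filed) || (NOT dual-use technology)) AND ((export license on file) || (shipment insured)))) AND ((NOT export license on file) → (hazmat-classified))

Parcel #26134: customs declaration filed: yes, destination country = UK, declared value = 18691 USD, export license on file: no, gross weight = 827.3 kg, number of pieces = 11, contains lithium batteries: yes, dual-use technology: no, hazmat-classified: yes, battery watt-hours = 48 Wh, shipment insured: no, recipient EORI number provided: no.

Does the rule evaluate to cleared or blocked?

Atomic conditions:
  destination country ∈ {BR, IN, KR, UK}: UK is in the set → true
  gross weight < 762.6 kg: 827.3 < 762.6 is false
  recipient EORI number provided: no → false
  number of pieces ≥ 59: 11 ≥ 59 is false
  contains lithium batteries: yes → true
  declared value ≤ 19742 USD: 18691 ≤ 19742 is true
  hazmat-classified: yes → true
  battery watt-hours ≥ 218 Wh: 48 ≥ 218 is false
  NOT customs declaration filed: yes → false
  NOT dual-use technology: no → true
  export license on file: no → false
  shipment insured: no → false
  NOT export license on file: no → true
Combine:
[1.3] false OR false = false
[1] true OR false OR false = true
[2.1] true OR true = true
[2.2.1] true AND false = false
[2.2] NOT false = true
[2] true OR true = true
[3.1.1] false OR true = true
[3.1.2] false OR false = false
[3.1] true AND false = false
[3] NOT false = true
[4] true → true = true
[root] true AND true AND true AND true = true
Overall: true → cleared

Cleared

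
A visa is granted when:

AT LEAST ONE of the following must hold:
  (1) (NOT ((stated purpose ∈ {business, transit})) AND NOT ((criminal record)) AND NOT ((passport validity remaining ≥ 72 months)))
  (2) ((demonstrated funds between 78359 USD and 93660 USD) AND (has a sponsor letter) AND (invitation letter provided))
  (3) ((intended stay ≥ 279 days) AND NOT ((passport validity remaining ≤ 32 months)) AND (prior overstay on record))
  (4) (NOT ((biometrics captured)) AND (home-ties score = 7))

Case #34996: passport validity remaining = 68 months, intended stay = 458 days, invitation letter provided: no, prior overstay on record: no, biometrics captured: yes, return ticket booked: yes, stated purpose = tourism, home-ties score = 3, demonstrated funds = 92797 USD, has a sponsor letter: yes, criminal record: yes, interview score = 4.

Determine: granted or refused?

Atomic conditions:
  stated purpose ∈ {business, transit}: tourism is not in the set → false
  criminal record: yes → true
  passport validity remaining ≥ 72 months: 68 ≥ 72 is false
  demonstrated funds between 78359 USD and 93660 USD: 92797 in [78359, 93660] is true
  has a sponsor letter: yes → true
  invitation letter provided: no → false
  intended stay ≥ 279 days: 458 ≥ 279 is true
  passport validity remaining ≤ 32 months: 68 ≤ 32 is false
  prior overstay on record: no → false
  biometrics captured: yes → true
  home-ties score = 7: 3 == 7 is false
Combine:
[1.1] NOT false = true
[1.2] NOT true = false
[1.3] NOT false = true
[1] true AND false AND true = false
[2] true AND true AND false = false
[3.2] NOT false = true
[3] true AND true AND false = false
[4.1] NOT true = false
[4] false AND false = false
[root] false OR false OR false OR false = false
Overall: false → refused

Refused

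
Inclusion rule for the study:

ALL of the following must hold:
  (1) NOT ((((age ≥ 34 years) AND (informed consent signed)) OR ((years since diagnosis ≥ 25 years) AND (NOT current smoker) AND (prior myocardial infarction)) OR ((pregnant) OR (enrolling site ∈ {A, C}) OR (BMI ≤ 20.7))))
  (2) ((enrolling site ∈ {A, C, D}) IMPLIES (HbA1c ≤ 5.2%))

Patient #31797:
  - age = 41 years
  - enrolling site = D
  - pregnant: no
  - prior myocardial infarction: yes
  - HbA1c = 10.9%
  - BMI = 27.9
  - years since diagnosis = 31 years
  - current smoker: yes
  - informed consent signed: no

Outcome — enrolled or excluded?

Atomic conditions:
  age ≥ 34 years: 41 ≥ 34 is true
  informed consent signed: no → false
  years since diagnosis ≥ 25 years: 31 ≥ 25 is true
  NOT current smoker: yes → false
  prior myocardial infarction: yes → true
  pregnant: no → false
  enrolling site ∈ {A, C}: D is not in the set → false
  BMI ≤ 20.7: 27.9 ≤ 20.7 is false
  enrolling site ∈ {A, C, D}: D is in the set → true
  HbA1c ≤ 5.2%: 10.9 ≤ 5.2 is false
Combine:
[1.1.1] true AND false = false
[1.1.2] true AND false AND true = false
[1.1.3] false OR false OR false = false
[1.1] false OR false OR false = false
[1] NOT false = true
[2] true → false = false
[root] true AND false = false
Overall: false → excluded

Excluded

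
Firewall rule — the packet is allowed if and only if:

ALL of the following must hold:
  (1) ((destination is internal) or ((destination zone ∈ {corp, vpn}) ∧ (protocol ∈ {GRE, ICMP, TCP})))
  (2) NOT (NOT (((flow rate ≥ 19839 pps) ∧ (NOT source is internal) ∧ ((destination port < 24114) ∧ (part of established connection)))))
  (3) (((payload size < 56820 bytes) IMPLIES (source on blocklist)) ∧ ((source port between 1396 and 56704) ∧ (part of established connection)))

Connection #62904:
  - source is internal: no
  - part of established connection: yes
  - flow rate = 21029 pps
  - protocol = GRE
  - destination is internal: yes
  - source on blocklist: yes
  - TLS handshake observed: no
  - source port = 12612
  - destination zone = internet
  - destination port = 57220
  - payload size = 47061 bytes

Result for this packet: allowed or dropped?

Atomic conditions:
  destination is internal: yes → true
  destination zone ∈ {corp, vpn}: internet is not in the set → false
  protocol ∈ {GRE, ICMP, TCP}: GRE is in the set → true
  flow rate ≥ 19839 pps: 21029 ≥ 19839 is true
  NOT source is internal: no → true
  destination port < 24114: 57220 < 24114 is false
  part of established connection: yes → true
  payload size < 56820 bytes: 47061 < 56820 is true
  source on blocklist: yes → true
  source port between 1396 and 56704: 12612 in [1396, 56704] is true
Combine:
[1.2] false AND true = false
[1] true OR false = true
[2.1.1.3] false AND true = false
[2.1.1] true AND true AND false = false
[2.1] NOT false = true
[2] NOT true = false
[3.1] true → true = true
[3.2] true AND true = true
[3] true AND true = true
[root] true AND false AND true = false
Overall: false → dropped

Dropped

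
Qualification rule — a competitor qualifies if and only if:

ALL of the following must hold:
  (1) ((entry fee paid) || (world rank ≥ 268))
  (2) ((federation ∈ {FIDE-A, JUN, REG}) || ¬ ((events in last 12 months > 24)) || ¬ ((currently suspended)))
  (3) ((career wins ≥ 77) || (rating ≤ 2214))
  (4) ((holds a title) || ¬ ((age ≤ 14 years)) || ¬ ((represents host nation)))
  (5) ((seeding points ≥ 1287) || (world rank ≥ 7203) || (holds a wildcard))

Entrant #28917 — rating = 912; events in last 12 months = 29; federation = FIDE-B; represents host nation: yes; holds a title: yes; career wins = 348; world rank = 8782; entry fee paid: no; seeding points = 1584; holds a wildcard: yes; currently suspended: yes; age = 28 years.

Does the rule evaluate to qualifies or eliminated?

Atomic conditions:
  entry fee paid: no → false
  world rank ≥ 268: 8782 ≥ 268 is true
  federation ∈ {FIDE-A, JUN, REG}: FIDE-B is not in the set → false
  events in last 12 months > 24: 29 > 24 is true
  currently suspended: yes → true
  career wins ≥ 77: 348 ≥ 77 is true
  rating ≤ 2214: 912 ≤ 2214 is true
  holds a title: yes → true
  age ≤ 14 years: 28 ≤ 14 is false
  represents host nation: yes → true
  seeding points ≥ 1287: 1584 ≥ 1287 is true
  world rank ≥ 7203: 8782 ≥ 7203 is true
  holds a wildcard: yes → true
Combine:
[1] false OR true = true
[2.2] NOT true = false
[2.3] NOT true = false
[2] false OR false OR false = false
[3] true OR true = true
[4.2] NOT false = true
[4.3] NOT true = false
[4] true OR true OR false = true
[5] true OR true OR true = true
[root] true AND false AND true AND true AND true = false
Overall: false → eliminated

Eliminated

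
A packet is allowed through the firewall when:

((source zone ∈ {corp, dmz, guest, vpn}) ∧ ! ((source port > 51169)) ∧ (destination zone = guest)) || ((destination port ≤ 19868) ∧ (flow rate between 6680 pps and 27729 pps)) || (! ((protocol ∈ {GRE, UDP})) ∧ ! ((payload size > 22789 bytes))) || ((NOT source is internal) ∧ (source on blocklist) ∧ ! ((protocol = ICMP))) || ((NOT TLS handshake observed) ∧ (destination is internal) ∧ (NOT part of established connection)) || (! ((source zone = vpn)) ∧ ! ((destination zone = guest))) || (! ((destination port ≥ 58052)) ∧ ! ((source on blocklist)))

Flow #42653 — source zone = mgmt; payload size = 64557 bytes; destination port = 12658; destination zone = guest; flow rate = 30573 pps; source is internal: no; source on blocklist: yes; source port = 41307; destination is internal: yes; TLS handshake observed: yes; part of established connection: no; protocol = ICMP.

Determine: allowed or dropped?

Atomic conditions:
  source zone ∈ {corp, dmz, guest, vpn}: mgmt is not in the set → false
  source port > 51169: 41307 > 51169 is false
  destination zone = guest: guest == guest is true
  destination port ≤ 19868: 12658 ≤ 19868 is true
  flow rate between 6680 pps and 27729 pps: 30573 in [6680, 27729] is false
  protocol ∈ {GRE, UDP}: ICMP is not in the set → false
  payload size > 22789 bytes: 64557 > 22789 is true
  NOT source is internal: no → true
  source on blocklist: yes → true
  protocol = ICMP: ICMP == ICMP is true
  NOT TLS handshake observed: yes → false
  destination is internal: yes → true
  NOT part of established connection: no → true
  source zone = vpn: mgmt == vpn is false
  destination port ≥ 58052: 12658 ≥ 58052 is false
Combine:
[1.2] NOT false = true
[1] false AND true AND true = false
[2] true AND false = false
[3.1] NOT false = true
[3.2] NOT true = false
[3] true AND false = false
[4.3] NOT true = false
[4] true AND true AND false = false
[5] false AND true AND true = false
[6.1] NOT false = true
[6.2] NOT true = false
[6] true AND false = false
[7.1] NOT false = true
[7.2] NOT true = false
[7] true AND false = false
[root] false OR false OR false OR false OR false OR false OR false = false
Overall: false → dropped

Dropped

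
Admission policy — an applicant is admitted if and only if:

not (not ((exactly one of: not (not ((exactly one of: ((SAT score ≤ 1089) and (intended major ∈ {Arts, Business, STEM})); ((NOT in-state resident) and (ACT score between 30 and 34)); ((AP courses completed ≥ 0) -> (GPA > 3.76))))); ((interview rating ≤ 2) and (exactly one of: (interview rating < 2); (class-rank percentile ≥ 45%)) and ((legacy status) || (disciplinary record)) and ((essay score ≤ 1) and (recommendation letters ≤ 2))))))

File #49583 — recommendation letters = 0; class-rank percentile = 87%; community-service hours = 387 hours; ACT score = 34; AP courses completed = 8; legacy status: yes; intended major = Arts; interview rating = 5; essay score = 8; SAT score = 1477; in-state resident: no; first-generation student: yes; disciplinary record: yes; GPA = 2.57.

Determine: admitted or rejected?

Admitted

Atomic conditions:
  SAT score ≤ 1089: 1477 ≤ 1089 is false
  intended major ∈ {Arts, Business, STEM}: Arts is in the set → true
  NOT in-state resident: no → true
  ACT score between 30 and 34: 34 in [30, 34] is true
  AP courses completed ≥ 0: 8 ≥ 0 is true
  GPA > 3.76: 2.57 > 3.76 is false
  interview rating ≤ 2: 5 ≤ 2 is false
  interview rating < 2: 5 < 2 is false
  class-rank percentile ≥ 45%: 87 ≥ 45 is true
  legacy status: yes → true
  disciplinary record: yes → true
  essay score ≤ 1: 8 ≤ 1 is false
  recommendation letters ≤ 2: 0 ≤ 2 is true
Combine:
[1.1.1.1.1.1] false AND true = false
[1.1.1.1.1.2] true AND true = true
[1.1.1.1.1.3] true → false = false
[1.1.1.1.1] exactly-one(false, true, false) = true
[1.1.1.1] NOT true = false
[1.1.1] NOT false = true
[1.1.2.2] exactly-one(false, true) = true
[1.1.2.3] true OR true = true
[1.1.2.4] false AND true = false
[1.1.2] false AND true AND true AND false = false
[1.1] exactly-one(true, false) = true
[1] NOT true = false
[root] NOT false = true
Overall: true → admitted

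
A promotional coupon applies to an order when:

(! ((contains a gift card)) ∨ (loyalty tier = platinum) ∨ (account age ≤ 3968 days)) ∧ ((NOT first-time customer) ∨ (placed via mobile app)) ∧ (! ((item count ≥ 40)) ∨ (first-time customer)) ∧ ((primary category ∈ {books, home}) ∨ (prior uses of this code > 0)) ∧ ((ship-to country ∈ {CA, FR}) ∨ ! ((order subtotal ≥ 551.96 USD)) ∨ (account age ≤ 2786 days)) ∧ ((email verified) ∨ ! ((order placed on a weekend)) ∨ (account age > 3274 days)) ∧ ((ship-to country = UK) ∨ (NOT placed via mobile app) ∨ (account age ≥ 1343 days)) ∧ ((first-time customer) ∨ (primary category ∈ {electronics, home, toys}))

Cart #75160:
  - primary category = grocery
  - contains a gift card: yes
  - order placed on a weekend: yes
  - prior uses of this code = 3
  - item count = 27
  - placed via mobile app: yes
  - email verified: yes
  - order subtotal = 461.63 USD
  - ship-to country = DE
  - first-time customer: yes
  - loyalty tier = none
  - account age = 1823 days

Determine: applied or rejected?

Applied

Atomic conditions:
  contains a gift card: yes → true
  loyalty tier = platinum: none == platinum is false
  account age ≤ 3968 days: 1823 ≤ 3968 is true
  NOT first-time customer: yes → false
  placed via mobile app: yes → true
  item count ≥ 40: 27 ≥ 40 is false
  first-time customer: yes → true
  primary category ∈ {books, home}: grocery is not in the set → false
  prior uses of this code > 0: 3 > 0 is true
  ship-to country ∈ {CA, FR}: DE is not in the set → false
  order subtotal ≥ 551.96 USD: 461.63 ≥ 551.96 is false
  account age ≤ 2786 days: 1823 ≤ 2786 is true
  email verified: yes → true
  order placed on a weekend: yes → true
  account age > 3274 days: 1823 > 3274 is false
  ship-to country = UK: DE == UK is false
  NOT placed via mobile app: yes → false
  account age ≥ 1343 days: 1823 ≥ 1343 is true
  primary category ∈ {electronics, home, toys}: grocery is not in the set → false
Combine:
[1.1] NOT true = false
[1] false OR false OR true = true
[2] false OR true = true
[3.1] NOT false = true
[3] true OR true = true
[4] false OR true = true
[5.2] NOT false = true
[5] false OR true OR true = true
[6.2] NOT true = false
[6] true OR false OR false = true
[7] false OR false OR true = true
[8] true OR false = true
[root] true AND true AND true AND true AND true AND true AND true AND true = true
Overall: true → applied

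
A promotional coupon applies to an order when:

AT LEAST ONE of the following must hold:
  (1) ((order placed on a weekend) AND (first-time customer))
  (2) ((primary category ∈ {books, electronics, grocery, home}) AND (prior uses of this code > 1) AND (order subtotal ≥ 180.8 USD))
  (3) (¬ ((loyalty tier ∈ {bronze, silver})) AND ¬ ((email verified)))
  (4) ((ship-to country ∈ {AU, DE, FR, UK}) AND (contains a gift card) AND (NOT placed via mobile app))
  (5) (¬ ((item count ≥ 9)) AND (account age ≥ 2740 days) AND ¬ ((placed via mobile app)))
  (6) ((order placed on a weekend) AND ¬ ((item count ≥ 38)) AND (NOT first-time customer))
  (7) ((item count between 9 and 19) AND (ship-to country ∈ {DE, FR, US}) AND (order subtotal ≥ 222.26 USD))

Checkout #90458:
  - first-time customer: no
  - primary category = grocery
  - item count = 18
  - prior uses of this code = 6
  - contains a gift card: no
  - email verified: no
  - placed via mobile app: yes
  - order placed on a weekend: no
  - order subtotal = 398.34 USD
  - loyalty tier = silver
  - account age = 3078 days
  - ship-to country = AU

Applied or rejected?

Atomic conditions:
  order placed on a weekend: no → false
  first-time customer: no → false
  primary category ∈ {books, electronics, grocery, home}: grocery is in the set → true
  prior uses of this code > 1: 6 > 1 is true
  order subtotal ≥ 180.8 USD: 398.34 ≥ 180.8 is true
  loyalty tier ∈ {bronze, silver}: silver is in the set → true
  email verified: no → false
  ship-to country ∈ {AU, DE, FR, UK}: AU is in the set → true
  contains a gift card: no → false
  NOT placed via mobile app: yes → false
  item count ≥ 9: 18 ≥ 9 is true
  account age ≥ 2740 days: 3078 ≥ 2740 is true
  placed via mobile app: yes → true
  item count ≥ 38: 18 ≥ 38 is false
  NOT first-time customer: no → true
  item count between 9 and 19: 18 in [9, 19] is true
  ship-to country ∈ {DE, FR, US}: AU is not in the set → false
  order subtotal ≥ 222.26 USD: 398.34 ≥ 222.26 is true
Combine:
[1] false AND false = false
[2] true AND true AND true = true
[3.1] NOT true = false
[3.2] NOT false = true
[3] false AND true = false
[4] true AND false AND false = false
[5.1] NOT true = false
[5.3] NOT true = false
[5] false AND true AND false = false
[6.2] NOT false = true
[6] false AND true AND true = false
[7] true AND false AND true = false
[root] false OR true OR false OR false OR false OR false OR false = true
Overall: true → applied

Applied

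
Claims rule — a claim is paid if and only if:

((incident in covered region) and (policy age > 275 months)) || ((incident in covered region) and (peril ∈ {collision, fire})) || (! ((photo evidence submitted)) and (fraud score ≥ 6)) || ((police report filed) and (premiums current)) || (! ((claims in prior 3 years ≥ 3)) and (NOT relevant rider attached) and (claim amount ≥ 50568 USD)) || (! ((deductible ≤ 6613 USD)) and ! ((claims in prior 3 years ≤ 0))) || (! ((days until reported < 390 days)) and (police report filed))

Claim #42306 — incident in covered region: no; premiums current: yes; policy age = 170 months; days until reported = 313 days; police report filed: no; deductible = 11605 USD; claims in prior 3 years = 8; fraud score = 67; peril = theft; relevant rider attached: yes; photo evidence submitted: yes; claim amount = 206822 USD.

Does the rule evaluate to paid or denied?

Atomic conditions:
  incident in covered region: no → false
  policy age > 275 months: 170 > 275 is false
  peril ∈ {collision, fire}: theft is not in the set → false
  photo evidence submitted: yes → true
  fraud score ≥ 6: 67 ≥ 6 is true
  police report filed: no → false
  premiums current: yes → true
  claims in prior 3 years ≥ 3: 8 ≥ 3 is true
  NOT relevant rider attached: yes → false
  claim amount ≥ 50568 USD: 206822 ≥ 50568 is true
  deductible ≤ 6613 USD: 11605 ≤ 6613 is false
  claims in prior 3 years ≤ 0: 8 ≤ 0 is false
  days until reported < 390 days: 313 < 390 is true
Combine:
[1] false AND false = false
[2] false AND false = false
[3.1] NOT true = false
[3] false AND true = false
[4] false AND true = false
[5.1] NOT true = false
[5] false AND false AND true = false
[6.1] NOT false = true
[6.2] NOT false = true
[6] true AND true = true
[7.1] NOT true = false
[7] false AND false = false
[root] false OR false OR false OR false OR false OR true OR false = true
Overall: true → paid

Paid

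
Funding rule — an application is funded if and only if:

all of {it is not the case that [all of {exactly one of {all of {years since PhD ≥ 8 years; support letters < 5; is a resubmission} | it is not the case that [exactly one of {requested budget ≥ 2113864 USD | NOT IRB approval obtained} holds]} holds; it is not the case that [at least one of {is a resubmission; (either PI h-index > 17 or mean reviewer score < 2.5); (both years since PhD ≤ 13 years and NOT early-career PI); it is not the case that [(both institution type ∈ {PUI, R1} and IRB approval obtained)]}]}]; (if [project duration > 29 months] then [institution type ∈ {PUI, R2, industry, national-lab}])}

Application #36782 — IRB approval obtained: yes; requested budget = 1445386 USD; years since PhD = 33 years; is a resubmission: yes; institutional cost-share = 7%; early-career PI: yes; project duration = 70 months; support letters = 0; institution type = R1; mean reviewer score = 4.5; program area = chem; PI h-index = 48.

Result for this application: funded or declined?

Atomic conditions:
  years since PhD ≥ 8 years: 33 ≥ 8 is true
  support letters < 5: 0 < 5 is true
  is a resubmission: yes → true
  requested budget ≥ 2113864 USD: 1445386 ≥ 2113864 is false
  NOT IRB approval obtained: yes → false
  PI h-index > 17: 48 > 17 is true
  mean reviewer score < 2.5: 4.5 < 2.5 is false
  years since PhD ≤ 13 years: 33 ≤ 13 is false
  NOT early-career PI: yes → false
  institution type ∈ {PUI, R1}: R1 is in the set → true
  IRB approval obtained: yes → true
  project duration > 29 months: 70 > 29 is true
  institution type ∈ {PUI, R2, industry, national-lab}: R1 is not in the set → false
Combine:
[1.1.1.1] true AND true AND true = true
[1.1.1.2.1] exactly-one(false, false) = false
[1.1.1.2] NOT false = true
[1.1.1] exactly-one(true, true) = false
[1.1.2.1.2] true OR false = true
[1.1.2.1.3] false AND false = false
[1.1.2.1.4.1] true AND true = true
[1.1.2.1.4] NOT true = false
[1.1.2.1] true OR true OR false OR false = true
[1.1.2] NOT true = false
[1.1] false AND false = false
[1] NOT false = true
[2] true → false = false
[root] true AND false = false
Overall: false → declined

Declined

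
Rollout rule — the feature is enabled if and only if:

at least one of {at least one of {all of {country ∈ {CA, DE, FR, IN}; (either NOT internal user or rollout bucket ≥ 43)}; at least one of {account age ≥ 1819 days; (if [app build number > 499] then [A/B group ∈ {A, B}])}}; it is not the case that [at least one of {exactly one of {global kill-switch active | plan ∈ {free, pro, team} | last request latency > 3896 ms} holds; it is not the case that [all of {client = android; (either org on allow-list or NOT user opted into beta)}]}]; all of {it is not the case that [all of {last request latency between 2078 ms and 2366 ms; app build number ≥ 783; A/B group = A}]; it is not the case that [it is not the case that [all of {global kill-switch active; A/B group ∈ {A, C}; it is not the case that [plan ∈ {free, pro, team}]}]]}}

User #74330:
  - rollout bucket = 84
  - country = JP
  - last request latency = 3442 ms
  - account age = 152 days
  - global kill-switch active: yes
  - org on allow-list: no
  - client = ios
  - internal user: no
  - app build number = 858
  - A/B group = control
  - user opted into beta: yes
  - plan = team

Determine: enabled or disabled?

Atomic conditions:
  country ∈ {CA, DE, FR, IN}: JP is not in the set → false
  NOT internal user: no → true
  rollout bucket ≥ 43: 84 ≥ 43 is true
  account age ≥ 1819 days: 152 ≥ 1819 is false
  app build number > 499: 858 > 499 is true
  A/B group ∈ {A, B}: control is not in the set → false
  global kill-switch active: yes → true
  plan ∈ {free, pro, team}: team is in the set → true
  last request latency > 3896 ms: 3442 > 3896 is false
  client = android: ios == android is false
  org on allow-list: no → false
  NOT user opted into beta: yes → false
  last request latency between 2078 ms and 2366 ms: 3442 in [2078, 2366] is false
  app build number ≥ 783: 858 ≥ 783 is true
  A/B group = A: control == A is false
  A/B group ∈ {A, C}: control is not in the set → false
Combine:
[1.1.2] true OR true = true
[1.1] false AND true = false
[1.2.2] true → false = false
[1.2] false OR false = false
[1] false OR false = false
[2.1.1] exactly-one(true, true, false) = false
[2.1.2.1.2] false OR false = false
[2.1.2.1] false AND false = false
[2.1.2] NOT false = true
[2.1] false OR true = true
[2] NOT true = false
[3.1.1] false AND true AND false = false
[3.1] NOT false = true
[3.2.1.1.3] NOT true = false
[3.2.1.1] true AND false AND false = false
[3.2.1] NOT false = true
[3.2] NOT true = false
[3] true AND false = false
[root] false OR false OR false = false
Overall: false → disabled

Disabled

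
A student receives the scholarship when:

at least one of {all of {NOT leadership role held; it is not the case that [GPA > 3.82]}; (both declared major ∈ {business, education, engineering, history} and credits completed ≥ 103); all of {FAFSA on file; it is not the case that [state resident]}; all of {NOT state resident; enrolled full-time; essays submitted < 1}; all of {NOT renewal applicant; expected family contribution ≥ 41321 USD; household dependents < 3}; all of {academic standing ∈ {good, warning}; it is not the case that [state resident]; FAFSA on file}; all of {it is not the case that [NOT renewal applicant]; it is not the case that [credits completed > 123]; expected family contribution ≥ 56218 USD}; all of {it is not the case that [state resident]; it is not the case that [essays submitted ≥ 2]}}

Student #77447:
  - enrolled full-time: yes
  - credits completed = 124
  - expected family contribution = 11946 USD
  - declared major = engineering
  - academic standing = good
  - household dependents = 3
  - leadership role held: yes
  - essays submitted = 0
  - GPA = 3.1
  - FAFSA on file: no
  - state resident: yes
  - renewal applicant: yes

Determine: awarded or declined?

Atomic conditions:
  NOT leadership role held: yes → false
  GPA > 3.82: 3.1 > 3.82 is false
  declared major ∈ {business, education, engineering, history}: engineering is in the set → true
  credits completed ≥ 103: 124 ≥ 103 is true
  FAFSA on file: no → false
  state resident: yes → true
  NOT state resident: yes → false
  enrolled full-time: yes → true
  essays submitted < 1: 0 < 1 is true
  NOT renewal applicant: yes → false
  expected family contribution ≥ 41321 USD: 11946 ≥ 41321 is false
  household dependents < 3: 3 < 3 is false
  academic standing ∈ {good, warning}: good is in the set → true
  credits completed > 123: 124 > 123 is true
  expected family contribution ≥ 56218 USD: 11946 ≥ 56218 is false
  essays submitted ≥ 2: 0 ≥ 2 is false
Combine:
[1.2] NOT false = true
[1] false AND true = false
[2] true AND true = true
[3.2] NOT true = false
[3] false AND false = false
[4] false AND true AND true = false
[5] false AND false AND false = false
[6.2] NOT true = false
[6] true AND false AND false = false
[7.1] NOT false = true
[7.2] NOT true = false
[7] true AND false AND false = false
[8.1] NOT true = false
[8.2] NOT false = true
[8] false AND true = false
[root] false OR true OR false OR false OR false OR false OR false OR false = true
Overall: true → awarded

Awarded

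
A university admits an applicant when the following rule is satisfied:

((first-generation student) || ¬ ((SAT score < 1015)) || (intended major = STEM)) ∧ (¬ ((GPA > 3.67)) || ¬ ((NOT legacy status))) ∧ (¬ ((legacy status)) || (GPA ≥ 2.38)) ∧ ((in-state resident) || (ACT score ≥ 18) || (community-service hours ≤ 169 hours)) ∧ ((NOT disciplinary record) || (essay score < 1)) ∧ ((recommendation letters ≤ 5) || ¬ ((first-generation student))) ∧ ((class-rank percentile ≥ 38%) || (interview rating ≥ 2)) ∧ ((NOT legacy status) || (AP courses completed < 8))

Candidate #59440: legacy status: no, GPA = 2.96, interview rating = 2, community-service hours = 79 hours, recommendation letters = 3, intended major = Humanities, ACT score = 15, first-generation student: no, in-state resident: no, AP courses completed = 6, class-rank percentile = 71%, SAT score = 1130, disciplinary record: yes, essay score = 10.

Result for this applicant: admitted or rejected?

Atomic conditions:
  first-generation student: no → false
  SAT score < 1015: 1130 < 1015 is false
  intended major = STEM: Humanities == STEM is false
  GPA > 3.67: 2.96 > 3.67 is false
  NOT legacy status: no → true
  legacy status: no → false
  GPA ≥ 2.38: 2.96 ≥ 2.38 is true
  in-state resident: no → false
  ACT score ≥ 18: 15 ≥ 18 is false
  community-service hours ≤ 169 hours: 79 ≤ 169 is true
  NOT disciplinary record: yes → false
  essay score < 1: 10 < 1 is false
  recommendation letters ≤ 5: 3 ≤ 5 is true
  class-rank percentile ≥ 38%: 71 ≥ 38 is true
  interview rating ≥ 2: 2 ≥ 2 is true
  AP courses completed < 8: 6 < 8 is true
Combine:
[1.2] NOT false = true
[1] false OR true OR false = true
[2.1] NOT false = true
[2.2] NOT true = false
[2] true OR false = true
[3.1] NOT false = true
[3] true OR true = true
[4] false OR false OR true = true
[5] false OR false = false
[6.2] NOT false = true
[6] true OR true = true
[7] true OR true = true
[8] true OR true = true
[root] true AND true AND true AND true AND false AND true AND true AND true = false
Overall: false → rejected

Rejected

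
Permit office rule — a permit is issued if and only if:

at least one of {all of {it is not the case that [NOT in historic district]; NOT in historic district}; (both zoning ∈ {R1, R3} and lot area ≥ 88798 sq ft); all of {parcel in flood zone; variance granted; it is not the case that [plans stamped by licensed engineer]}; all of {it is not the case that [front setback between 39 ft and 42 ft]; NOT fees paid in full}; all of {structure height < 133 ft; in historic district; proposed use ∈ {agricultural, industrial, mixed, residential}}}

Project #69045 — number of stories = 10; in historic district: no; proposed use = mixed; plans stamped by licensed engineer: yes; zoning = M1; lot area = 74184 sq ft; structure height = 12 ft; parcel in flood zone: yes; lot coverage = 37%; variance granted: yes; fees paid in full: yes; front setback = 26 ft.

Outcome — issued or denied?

Denied

Atomic conditions:
  NOT in historic district: no → true
  zoning ∈ {R1, R3}: M1 is not in the set → false
  lot area ≥ 88798 sq ft: 74184 ≥ 88798 is false
  parcel in flood zone: yes → true
  variance granted: yes → true
  plans stamped by licensed engineer: yes → true
  front setback between 39 ft and 42 ft: 26 in [39, 42] is false
  NOT fees paid in full: yes → false
  structure height < 133 ft: 12 < 133 is true
  in historic district: no → false
  proposed use ∈ {agricultural, industrial, mixed, residential}: mixed is in the set → true
Combine:
[1.1] NOT true = false
[1] false AND true = false
[2] false AND false = false
[3.3] NOT true = false
[3] true AND true AND false = false
[4.1] NOT false = true
[4] true AND false = false
[5] true AND false AND true = false
[root] false OR false OR false OR false OR false = false
Overall: false → denied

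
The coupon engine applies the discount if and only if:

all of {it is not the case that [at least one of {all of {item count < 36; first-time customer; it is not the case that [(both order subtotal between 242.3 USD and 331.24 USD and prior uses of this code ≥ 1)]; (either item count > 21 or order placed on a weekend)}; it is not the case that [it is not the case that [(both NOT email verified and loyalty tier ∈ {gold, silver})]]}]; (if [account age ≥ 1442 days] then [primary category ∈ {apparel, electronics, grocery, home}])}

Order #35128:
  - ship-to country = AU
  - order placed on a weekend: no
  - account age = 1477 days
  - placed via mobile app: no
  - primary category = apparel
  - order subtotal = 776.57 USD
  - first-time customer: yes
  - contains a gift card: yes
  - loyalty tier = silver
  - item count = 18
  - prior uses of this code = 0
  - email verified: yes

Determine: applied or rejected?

Atomic conditions:
  item count < 36: 18 < 36 is true
  first-time customer: yes → true
  order subtotal between 242.3 USD and 331.24 USD: 776.57 in [242.3, 331.24] is false
  prior uses of this code ≥ 1: 0 ≥ 1 is false
  item count > 21: 18 > 21 is false
  order placed on a weekend: no → false
  NOT email verified: yes → false
  loyalty tier ∈ {gold, silver}: silver is in the set → true
  account age ≥ 1442 days: 1477 ≥ 1442 is true
  primary category ∈ {apparel, electronics, grocery, home}: apparel is in the set → true
Combine:
[1.1.1.3.1] false AND false = false
[1.1.1.3] NOT false = true
[1.1.1.4] false OR false = false
[1.1.1] true AND true AND true AND false = false
[1.1.2.1.1] false AND true = false
[1.1.2.1] NOT false = true
[1.1.2] NOT true = false
[1.1] false OR false = false
[1] NOT false = true
[2] true → true = true
[root] true AND true = true
Overall: true → applied

Applied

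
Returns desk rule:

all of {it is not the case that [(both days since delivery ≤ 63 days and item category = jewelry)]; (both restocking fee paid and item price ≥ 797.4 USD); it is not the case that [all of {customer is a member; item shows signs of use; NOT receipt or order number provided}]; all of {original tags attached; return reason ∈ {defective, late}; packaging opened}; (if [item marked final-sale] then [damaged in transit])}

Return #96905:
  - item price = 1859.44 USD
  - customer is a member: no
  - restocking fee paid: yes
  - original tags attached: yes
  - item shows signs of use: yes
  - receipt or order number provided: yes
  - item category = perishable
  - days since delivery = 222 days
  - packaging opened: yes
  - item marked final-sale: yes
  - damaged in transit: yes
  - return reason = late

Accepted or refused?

Accepted

Atomic conditions:
  days since delivery ≤ 63 days: 222 ≤ 63 is false
  item category = jewelry: perishable == jewelry is false
  restocking fee paid: yes → true
  item price ≥ 797.4 USD: 1859.44 ≥ 797.4 is true
  customer is a member: no → false
  item shows signs of use: yes → true
  NOT receipt or order number provided: yes → false
  original tags attached: yes → true
  return reason ∈ {defective, late}: late is in the set → true
  packaging opened: yes → true
  item marked final-sale: yes → true
  damaged in transit: yes → true
Combine:
[1.1] false AND false = false
[1] NOT false = true
[2] true AND true = true
[3.1] false AND true AND false = false
[3] NOT false = true
[4] true AND true AND true = true
[5] true → true = true
[root] true AND true AND true AND true AND true = true
Overall: true → accepted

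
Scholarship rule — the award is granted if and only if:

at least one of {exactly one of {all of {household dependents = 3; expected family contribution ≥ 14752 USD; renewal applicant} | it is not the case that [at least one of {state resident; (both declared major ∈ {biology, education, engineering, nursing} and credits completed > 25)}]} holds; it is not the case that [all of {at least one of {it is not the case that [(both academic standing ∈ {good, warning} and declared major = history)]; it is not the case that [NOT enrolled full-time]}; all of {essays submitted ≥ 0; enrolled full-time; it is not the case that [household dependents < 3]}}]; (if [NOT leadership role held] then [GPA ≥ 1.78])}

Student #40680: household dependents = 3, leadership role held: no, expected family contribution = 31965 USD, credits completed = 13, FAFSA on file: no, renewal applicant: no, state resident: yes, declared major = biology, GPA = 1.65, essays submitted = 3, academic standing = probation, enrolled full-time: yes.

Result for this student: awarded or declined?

Atomic conditions:
  household dependents = 3: 3 == 3 is true
  expected family contribution ≥ 14752 USD: 31965 ≥ 14752 is true
  renewal applicant: no → false
  state resident: yes → true
  declared major ∈ {biology, education, engineering, nursing}: biology is in the set → true
  credits completed > 25: 13 > 25 is false
  academic standing ∈ {good, warning}: probation is not in the set → false
  declared major = history: biology == history is false
  NOT enrolled full-time: yes → false
  essays submitted ≥ 0: 3 ≥ 0 is true
  enrolled full-time: yes → true
  household dependents < 3: 3 < 3 is false
  NOT leadership role held: no → true
  GPA ≥ 1.78: 1.65 ≥ 1.78 is false
Combine:
[1.1] true AND true AND false = false
[1.2.1.2] true AND false = false
[1.2.1] true OR false = true
[1.2] NOT true = false
[1] exactly-one(false, false) = false
[2.1.1.1.1] false AND false = false
[2.1.1.1] NOT false = true
[2.1.1.2] NOT false = true
[2.1.1] true OR true = true
[2.1.2.3] NOT false = true
[2.1.2] true AND true AND true = true
[2.1] true AND true = true
[2] NOT true = false
[3] true → false = false
[root] false OR false OR false = false
Overall: false → declined

Declined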